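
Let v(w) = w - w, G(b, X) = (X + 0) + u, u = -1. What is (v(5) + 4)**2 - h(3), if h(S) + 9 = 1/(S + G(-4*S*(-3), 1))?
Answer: 74/3 ≈ 24.667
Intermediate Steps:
G(b, X) = -1 + X (G(b, X) = (X + 0) - 1 = X - 1 = -1 + X)
v(w) = 0
h(S) = -9 + 1/S (h(S) = -9 + 1/(S + (-1 + 1)) = -9 + 1/(S + 0) = -9 + 1/S)
(v(5) + 4)**2 - h(3) = (0 + 4)**2 - (-9 + 1/3) = 4**2 - (-9 + 1/3) = 16 - 1*(-26/3) = 16 + 26/3 = 74/3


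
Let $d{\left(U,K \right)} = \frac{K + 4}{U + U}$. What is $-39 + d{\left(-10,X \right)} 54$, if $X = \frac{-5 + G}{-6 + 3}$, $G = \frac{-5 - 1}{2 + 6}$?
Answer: $- \frac{2199}{40} \approx -54.975$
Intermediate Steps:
$G = - \frac{3}{4}$ ($G = - \frac{6}{8} = \left(-6\right) \frac{1}{8} = - \frac{3}{4} \approx -0.75$)
$X = \frac{23}{12}$ ($X = \frac{-5 - \frac{3}{4}}{-6 + 3} = - \frac{23}{4 \left(-3\right)} = \left(- \frac{23}{4}\right) \left(- \frac{1}{3}\right) = \frac{23}{12} \approx 1.9167$)
$d{\left(U,K \right)} = \frac{4 + K}{2 U}$
$-39 + d{\left(-10,X \right)} 54 = -39 + \frac{4 + \frac{23}{12}}{2 \left(-10\right)} 54 = -39 + \frac{1}{2} \left(- \frac{1}{10}\right) \frac{71}{12} \cdot 54 = -39 - \frac{639}{40} = - \frac{2199}{40}$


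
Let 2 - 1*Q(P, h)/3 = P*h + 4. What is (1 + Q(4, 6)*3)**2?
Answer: 54289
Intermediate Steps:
Q(P, h) = -6 - 3*P*h (Q(P, h) = 6 - 3*(P*h + 4) = 6 - 3*(4 + P*h) = 6 + (-12 - 3*P*h) = -6 - 3*P*h)
(1 + Q(4, 6)*3)**2 = (1 + (-6 - 3*4*6)*3)**2 = (1 + (-6 - 72)*3)**2 = (1 - 78*3)**2 = (1 - 234)**2 = (-233)**2 = 54289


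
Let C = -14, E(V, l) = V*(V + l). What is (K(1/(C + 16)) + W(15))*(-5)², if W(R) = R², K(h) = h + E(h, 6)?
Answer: 22875/4 ≈ 5718.8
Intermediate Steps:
K(h) = h + h*(6 + h) (K(h) = h + h*(h + 6) = h + h*(6 + h))
(K(1/(C + 16)) + W(15))*(-5)² = ((7 + 1/(-14 + 16))/(-14 + 16) + 15²)*(-5)² = ((7 + 1/2)/2 + 225)*25 = ((7 + ½)/2 + 225)*25 = ((½)*(15/2) + 225)*25 = (15/4 + 225)*25 = (915/4)*25 = 22875/4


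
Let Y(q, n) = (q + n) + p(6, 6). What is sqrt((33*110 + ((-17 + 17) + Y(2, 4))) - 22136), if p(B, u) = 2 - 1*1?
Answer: I*sqrt(18499) ≈ 136.01*I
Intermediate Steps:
p(B, u) = 1 (p(B, u) = 2 - 1 = 1)
Y(q, n) = 1 + n + q (Y(q, n) = (q + n) + 1 = (n + q) + 1 = 1 + n + q)
sqrt((33*110 + ((-17 + 17) + Y(2, 4))) - 22136) = sqrt((33*110 + ((-17 + 17) + (1 + 4 + 2))) - 22136) = sqrt((3630 + (0 + 7)) - 22136) = sqrt((3630 + 7) - 22136) = sqrt(3637 - 22136) = sqrt(-18499) = I*sqrt(18499)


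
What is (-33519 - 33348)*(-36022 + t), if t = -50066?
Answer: 5756446296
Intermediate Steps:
(-33519 - 33348)*(-36022 + t) = (-33519 - 33348)*(-36022 - 50066) = -66867*(-86088) = 5756446296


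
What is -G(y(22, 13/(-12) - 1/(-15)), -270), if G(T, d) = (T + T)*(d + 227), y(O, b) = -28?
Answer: -2408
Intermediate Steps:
G(T, d) = 2*T*(227 + d) (G(T, d) = (2*T)*(227 + d) = 2*T*(227 + d))
-G(y(22, 13/(-12) - 1/(-15)), -270) = -2*(-28)*(227 - 270) = -2*(-28)*(-43) = -1*2408 = -2408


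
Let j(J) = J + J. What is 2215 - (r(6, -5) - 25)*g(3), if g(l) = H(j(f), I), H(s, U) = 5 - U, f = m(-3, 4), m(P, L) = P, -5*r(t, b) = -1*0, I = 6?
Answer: 2190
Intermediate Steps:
r(t, b) = 0 (r(t, b) = -(-1)*0/5 = -⅕*0 = 0)
f = -3
j(J) = 2*J
g(l) = -1 (g(l) = 5 - 1*6 = 5 - 6 = -1)
2215 - (r(6, -5) - 25)*g(3) = 2215 - (0 - 25)*(-1) = 2215 - (-25)*(-1) = 2215 - 1*25 = 2215 - 25 = 2190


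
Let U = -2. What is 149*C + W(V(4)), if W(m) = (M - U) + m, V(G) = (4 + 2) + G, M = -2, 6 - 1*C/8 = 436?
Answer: -512550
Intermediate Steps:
C = -3440 (C = 48 - 8*436 = 48 - 3488 = -3440)
V(G) = 6 + G
W(m) = m (W(m) = (-2 - 1*(-2)) + m = (-2 + 2) + m = 0 + m = m)
149*C + W(V(4)) = 149*(-3440) + (6 + 4) = -512560 + 10 = -512550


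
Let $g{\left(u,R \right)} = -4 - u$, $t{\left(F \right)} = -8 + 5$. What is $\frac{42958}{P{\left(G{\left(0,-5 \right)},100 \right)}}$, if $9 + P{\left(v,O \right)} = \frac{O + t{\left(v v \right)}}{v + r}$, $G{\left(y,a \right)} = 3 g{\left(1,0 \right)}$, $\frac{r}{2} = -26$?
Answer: $- \frac{1439093}{350} \approx -4111.7$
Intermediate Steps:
$t{\left(F \right)} = -3$
$r = -52$ ($r = 2 \left(-26\right) = -52$)
$G{\left(y,a \right)} = -15$ ($G{\left(y,a \right)} = 3 \left(-4 - 1\right) = 3 \left(-5\right) = -15$)
$P{\left(v,O \right)} = -9 + \frac{-3 + O}{-52 + v}$ ($P{\left(v,O \right)} = -9 + \frac{O - 3}{v - 52} = -9 + \frac{-3 + O}{-52 + v}$)
$\frac{42958}{P{\left(G{\left(0,-5 \right)},100 \right)}} = \frac{42958}{\frac{1}{-52 - 15} \left(465 + 100 - -135\right)} = \frac{42958}{\frac{1}{-67} \left(465 + 100 + 135\right)} = \frac{42958}{\left(- \frac{1}{67}\right) 700} = \frac{42958}{- \frac{700}{67}} = 42958 \left(- \frac{67}{700}\right) = - \frac{1439093}{350}$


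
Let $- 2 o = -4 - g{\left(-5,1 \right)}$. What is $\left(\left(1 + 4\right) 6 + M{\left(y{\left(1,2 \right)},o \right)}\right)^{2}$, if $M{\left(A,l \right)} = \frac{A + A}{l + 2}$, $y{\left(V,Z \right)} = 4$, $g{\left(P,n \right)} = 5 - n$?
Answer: $\frac{8836}{9} \approx 981.78$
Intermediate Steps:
$o = 4$ ($o = - \frac{-4 - \left(5 - 1\right)}{2} = - \frac{-4 - 4}{2} = \left(- \frac{1}{2}\right) \left(-8\right) = 4$)
$M{\left(A,l \right)} = \frac{2 A}{2 + l}$
$\left(\left(1 + 4\right) 6 + M{\left(y{\left(1,2 \right)},o \right)}\right)^{2} = \left(\left(1 + 4\right) 6 + 2 \cdot 4 \frac{1}{2 + 4}\right)^{2} = \left(5 \cdot 6 + 2 \cdot 4 \cdot \frac{1}{6}\right)^{2} = \left(30 + 2 \cdot 4 \cdot \frac{1}{6}\right)^{2} = \left(30 + \frac{4}{3}\right)^{2} = \left(\frac{94}{3}\right)^{2} = \frac{8836}{9}$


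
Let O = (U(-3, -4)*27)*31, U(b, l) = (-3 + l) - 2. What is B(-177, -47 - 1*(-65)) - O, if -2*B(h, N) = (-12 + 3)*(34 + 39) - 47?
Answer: 7885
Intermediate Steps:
U(b, l) = -5 + l
B(h, N) = 352 (B(h, N) = -((-12 + 3)*(34 + 39) - 47)/2 = -(-9*73 - 47)/2 = -(-657 - 47)/2 = -1/2*(-704) = 352)
O = -7533 (O = ((-5 - 4)*27)*31 = -9*27*31 = -243*31 = -7533)
B(-177, -47 - 1*(-65)) - O = 352 - 1*(-7533) = 352 + 7533 = 7885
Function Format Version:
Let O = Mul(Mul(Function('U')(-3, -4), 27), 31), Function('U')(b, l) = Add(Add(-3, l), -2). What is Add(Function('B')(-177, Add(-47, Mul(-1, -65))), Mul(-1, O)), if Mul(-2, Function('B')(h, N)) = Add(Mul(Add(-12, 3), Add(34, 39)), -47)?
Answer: 7885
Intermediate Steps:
Function('U')(b, l) = Add(-5, l)
Function('B')(h, N) = 352 (Function('B')(h, N) = Mul(Rational(-1, 2), Add(Mul(Add(-12, 3), Add(34, 39)), -47)) = Mul(Rational(-1, 2), Add(Mul(-9, 73), -47)) = Mul(Rational(-1, 2), Add(-657, -47)) = Mul(Rational(-1, 2), -704) = 352)
O = -7533 (O = Mul(Mul(Add(-5, -4), 27), 31) = Mul(Mul(-9, 27), 31) = Mul(-243, 31) = -7533)
Add(Function('B')(-177, Add(-47, Mul(-1, -65))), Mul(-1, O)) = Add(352, Mul(-1, -7533)) = Add(352, 7533) = 7885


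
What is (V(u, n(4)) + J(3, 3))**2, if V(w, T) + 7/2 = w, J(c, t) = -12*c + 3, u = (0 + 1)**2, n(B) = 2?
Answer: 5041/4 ≈ 1260.3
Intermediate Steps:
u = 1 (u = 1**2 = 1)
J(c, t) = 3 - 12*c
V(w, T) = -7/2 + w
(V(u, n(4)) + J(3, 3))**2 = ((-7/2 + 1) + (3 - 12*3))**2 = (-5/2 + (3 - 36))**2 = (-5/2 - 33)**2 = (-71/2)**2 = 5041/4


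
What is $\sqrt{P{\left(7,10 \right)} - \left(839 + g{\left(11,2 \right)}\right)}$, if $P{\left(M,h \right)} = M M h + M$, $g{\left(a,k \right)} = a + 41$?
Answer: $i \sqrt{394} \approx 19.849 i$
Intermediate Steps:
$g{\left(a,k \right)} = 41 + a$
$P{\left(M,h \right)} = M + h M^{2}$ ($P{\left(M,h \right)} = M^{2} h + M = h M^{2} + M = M + h M^{2}$)
$\sqrt{P{\left(7,10 \right)} - \left(839 + g{\left(11,2 \right)}\right)} = \sqrt{7 \left(1 + 7 \cdot 10\right) - 891} = \sqrt{7 \left(1 + 70\right) - 891} = \sqrt{7 \cdot 71 - 891} = \sqrt{497 - 891} = \sqrt{-394} = i \sqrt{394}$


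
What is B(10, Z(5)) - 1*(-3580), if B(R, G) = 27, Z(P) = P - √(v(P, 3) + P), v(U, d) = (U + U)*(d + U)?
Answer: 3607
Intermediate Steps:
v(U, d) = 2*U*(U + d) (v(U, d) = (2*U)*(U + d) = 2*U*(U + d))
Z(P) = P - √(P + 2*P*(3 + P)) (Z(P) = P - √(2*P*(P + 3) + P) = P - √(2*P*(3 + P) + P) = P - √(P + 2*P*(3 + P)))
B(10, Z(5)) - 1*(-3580) = 27 - 1*(-3580) = 27 + 3580 = 3607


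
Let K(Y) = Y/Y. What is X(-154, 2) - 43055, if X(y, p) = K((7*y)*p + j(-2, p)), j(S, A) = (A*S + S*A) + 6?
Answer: -43054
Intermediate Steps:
j(S, A) = 6 + 2*A*S (j(S, A) = (A*S + A*S) + 6 = 2*A*S + 6 = 6 + 2*A*S)
K(Y) = 1
X(y, p) = 1
X(-154, 2) - 43055 = 1 - 43055 = -43054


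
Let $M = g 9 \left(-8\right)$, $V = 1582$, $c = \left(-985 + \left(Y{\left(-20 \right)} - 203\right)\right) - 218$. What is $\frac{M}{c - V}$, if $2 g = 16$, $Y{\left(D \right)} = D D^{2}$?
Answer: $\frac{144}{2747} \approx 0.052421$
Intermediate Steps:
$Y{\left(D \right)} = D^{3}$
$g = 8$ ($g = \frac{1}{2} \cdot 16 = 8$)
$c = -9406$ ($c = \left(-985 + \left(\left(-20\right)^{3} - 203\right)\right) - 218 = \left(-985 - 8203\right) - 218 = -9188 - 218 = -9406$)
$M = -576$ ($M = 8 \cdot 9 \left(-8\right) = 72 \left(-8\right) = -576$)
$\frac{M}{c - V} = - \frac{576}{-9406 - 1582} = - \frac{576}{-10988} = \left(-576\right) \left(- \frac{1}{10988}\right) = \frac{144}{2747}$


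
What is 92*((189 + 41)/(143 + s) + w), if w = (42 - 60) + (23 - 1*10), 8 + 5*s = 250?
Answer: -334420/957 ≈ -349.45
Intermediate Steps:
s = 242/5 (s = -8/5 + (⅕)*250 = -8/5 + 50 = 242/5 ≈ 48.400)
w = -5 (w = -18 + (23 - 10) = -18 + 13 = -5)
92*((189 + 41)/(143 + s) + w) = 92*((189 + 41)/(143 + 242/5) - 5) = 92*(230/(957/5) - 5) = 92*(230*(5/957) - 5) = 92*(1150/957 - 5) = 92*(-3635/957) = -334420/957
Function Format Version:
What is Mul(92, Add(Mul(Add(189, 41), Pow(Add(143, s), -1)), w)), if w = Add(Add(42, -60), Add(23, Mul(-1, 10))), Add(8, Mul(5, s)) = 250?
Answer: Rational(-334420, 957) ≈ -349.45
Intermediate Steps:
s = Rational(242, 5) (s = Add(Rational(-8, 5), Mul(Rational(1, 5), 250)) = Add(Rational(-8, 5), 50) = Rational(242, 5) ≈ 48.400)
w = -5 (w = Add(-18, Add(23, -10)) = Add(-18, 13) = -5)
Mul(92, Add(Mul(Add(189, 41), Pow(Add(143, s), -1)), w)) = Mul(92, Add(Mul(Add(189, 41), Pow(Add(143, Rational(242, 5)), -1)), -5)) = Mul(92, Add(Mul(230, Pow(Rational(957, 5), -1)), -5)) = Mul(92, Add(Mul(230, Rational(5, 957)), -5)) = Mul(92, Add(Rational(1150, 957), -5)) = Mul(92, Rational(-3635, 957)) = Rational(-334420, 957)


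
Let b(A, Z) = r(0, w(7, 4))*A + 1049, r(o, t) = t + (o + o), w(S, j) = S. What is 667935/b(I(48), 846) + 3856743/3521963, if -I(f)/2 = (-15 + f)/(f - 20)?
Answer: 942569777421/1454570719 ≈ 648.01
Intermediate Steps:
r(o, t) = t + 2*o
I(f) = -2*(-15 + f)/(-20 + f) (I(f) = -2*(-15 + f)/(f - 20) = -2*(-15 + f)/(-20 + f))
b(A, Z) = 1049 + 7*A (b(A, Z) = (7 + 2*0)*A + 1049 = (7 + 0)*A + 1049 = 7*A + 1049 = 1049 + 7*A)
667935/b(I(48), 846) + 3856743/3521963 = 667935/(1049 + 7*(2*(15 - 1*48)/(-20 + 48))) + 3856743/3521963 = 667935/(1049 + 7*(2*(15 - 48)/28)) + 3856743*(1/3521963) = 667935/(1049 + 7*(2*(1/28)*(-33))) + 3856743/3521963 = 667935/(1049 + 7*(-33/14)) + 3856743/3521963 = 667935/(1049 - 33/2) + 3856743/3521963 = 667935/(2065/2) + 3856743/3521963 = 667935*(2/2065) + 3856743/3521963 = 267174/413 + 3856743/3521963 = 942569777421/1454570719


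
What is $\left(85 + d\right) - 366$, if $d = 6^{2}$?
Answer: $-245$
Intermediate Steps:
$d = 36$
$\left(85 + d\right) - 366 = \left(85 + 36\right) - 366 = 121 - 366 = -245$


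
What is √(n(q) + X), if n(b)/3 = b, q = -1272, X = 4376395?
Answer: √4372579 ≈ 2091.1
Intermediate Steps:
n(b) = 3*b
√(n(q) + X) = √(3*(-1272) + 4376395) = √(-3816 + 4376395) = √4372579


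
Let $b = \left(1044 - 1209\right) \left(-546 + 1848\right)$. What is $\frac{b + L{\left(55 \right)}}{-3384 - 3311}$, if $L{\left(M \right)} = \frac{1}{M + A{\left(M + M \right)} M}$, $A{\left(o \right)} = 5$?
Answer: $\frac{70893899}{2209350} \approx 32.088$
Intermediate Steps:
$L{\left(M \right)} = \frac{1}{6 M}$ ($L{\left(M \right)} = \frac{1}{M + 5 M} = \frac{1}{6 M}$)
$b = -214830$ ($b = \left(-165\right) 1302 = -214830$)
$\frac{b + L{\left(55 \right)}}{-3384 - 3311} = \frac{-214830 + \frac{1}{6 \cdot 55}}{-3384 - 3311} = \frac{-214830 + \frac{1}{6} \cdot \frac{1}{55}}{-6695} = \left(-214830 + \frac{1}{330}\right) \left(- \frac{1}{6695}\right) = \left(- \frac{70893899}{330}\right) \left(- \frac{1}{6695}\right) = \frac{70893899}{2209350}$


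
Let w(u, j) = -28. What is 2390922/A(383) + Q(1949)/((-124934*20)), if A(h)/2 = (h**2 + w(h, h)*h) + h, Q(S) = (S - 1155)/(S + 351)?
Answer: 858783902767961/97948380934000 ≈ 8.7677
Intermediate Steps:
Q(S) = (-1155 + S)/(351 + S)
A(h) = -54*h + 2*h**2 (A(h) = 2*((h**2 - 28*h) + h) = 2*(h**2 - 27*h) = -54*h + 2*h**2)
2390922/A(383) + Q(1949)/((-124934*20)) = 2390922/((2*383*(-27 + 383))) + ((-1155 + 1949)/(351 + 1949))/((-124934*20)) = 2390922/((2*383*356)) + (794/2300)/(-2498680) = 2390922/272696 + ((1/2300)*794)*(-1/2498680) = 2390922*(1/272696) + (397/1150)*(-1/2498680) = 1195461/136348 - 397/2873482000 = 858783902767961/97948380934000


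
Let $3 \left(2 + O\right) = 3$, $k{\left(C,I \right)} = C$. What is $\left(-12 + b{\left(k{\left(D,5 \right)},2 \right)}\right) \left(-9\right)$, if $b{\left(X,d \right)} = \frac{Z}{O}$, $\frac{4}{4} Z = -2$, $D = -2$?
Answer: $90$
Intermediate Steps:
$O = -1$ ($O = -2 + \frac{1}{3} \cdot 3 = -2 + 1 = -1$)
$Z = -2$
$b{\left(X,d \right)} = 2$ ($b{\left(X,d \right)} = - \frac{2}{-1} = \left(-2\right) \left(-1\right) = 2$)
$\left(-12 + b{\left(k{\left(D,5 \right)},2 \right)}\right) \left(-9\right) = \left(-12 + 2\right) \left(-9\right) = \left(-10\right) \left(-9\right) = 90$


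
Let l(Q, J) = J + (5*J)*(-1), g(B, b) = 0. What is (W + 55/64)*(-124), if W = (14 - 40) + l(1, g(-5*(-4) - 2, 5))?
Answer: 49879/16 ≈ 3117.4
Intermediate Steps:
l(Q, J) = -4*J (l(Q, J) = J - 5*J = -4*J)
W = -26 (W = (14 - 40) - 4*0 = -26 + 0 = -26)
(W + 55/64)*(-124) = (-26 + 55/64)*(-124) = -1609/64*(-124) = 49879/16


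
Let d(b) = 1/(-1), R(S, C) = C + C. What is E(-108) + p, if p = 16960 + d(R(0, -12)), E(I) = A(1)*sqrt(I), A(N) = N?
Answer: 16959 + 6*I*sqrt(3) ≈ 16959.0 + 10.392*I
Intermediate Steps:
R(S, C) = 2*C
d(b) = -1
E(I) = sqrt(I) (E(I) = 1*sqrt(I) = sqrt(I))
p = 16959 (p = 16960 - 1 = 16959)
E(-108) + p = sqrt(-108) + 16959 = 6*I*sqrt(3) + 16959 = 16959 + 6*I*sqrt(3)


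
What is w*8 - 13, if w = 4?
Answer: 19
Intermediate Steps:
w*8 - 13 = 4*8 - 13 = 32 - 13 = 19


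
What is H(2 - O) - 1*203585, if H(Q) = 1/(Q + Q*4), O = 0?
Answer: -2035849/10 ≈ -2.0359e+5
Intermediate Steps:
H(Q) = 1/(5*Q) (H(Q) = 1/(Q + 4*Q) = 1/(5*Q))
H(2 - O) - 1*203585 = 1/(5*(2 - 1*0)) - 1*203585 = 1/(5*(2 + 0)) - 203585 = (⅕)/2 - 203585 = (⅕)*(½) - 203585 = ⅒ - 203585 = -2035849/10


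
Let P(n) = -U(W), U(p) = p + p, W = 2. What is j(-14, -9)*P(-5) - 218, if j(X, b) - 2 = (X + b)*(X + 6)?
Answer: -962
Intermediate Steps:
U(p) = 2*p
j(X, b) = 2 + (6 + X)*(X + b) (j(X, b) = 2 + (X + b)*(X + 6) = 2 + (X + b)*(6 + X) = 2 + (6 + X)*(X + b))
P(n) = -4 (P(n) = -2*2 = -1*4 = -4)
j(-14, -9)*P(-5) - 218 = (2 + (-14)² + 6*(-14) + 6*(-9) - 14*(-9))*(-4) - 218 = (2 + 196 - 84 - 54 + 126)*(-4) - 218 = 186*(-4) - 218 = -744 - 218 = -962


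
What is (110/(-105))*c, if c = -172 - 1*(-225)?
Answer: -1166/21 ≈ -55.524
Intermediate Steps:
c = 53 (c = -172 + 225 = 53)
(110/(-105))*c = (110/(-105))*53 = (110*(-1/105))*53 = -22/21*53 = -1166/21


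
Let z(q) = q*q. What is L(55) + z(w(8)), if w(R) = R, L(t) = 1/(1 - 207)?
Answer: 13183/206 ≈ 63.995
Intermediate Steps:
L(t) = -1/206 (L(t) = 1/(-206) = -1/206)
z(q) = q²
L(55) + z(w(8)) = -1/206 + 8² = -1/206 + 64 = 13183/206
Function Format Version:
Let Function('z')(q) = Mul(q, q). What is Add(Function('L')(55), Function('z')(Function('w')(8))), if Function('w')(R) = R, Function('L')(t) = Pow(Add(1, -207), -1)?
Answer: Rational(13183, 206) ≈ 63.995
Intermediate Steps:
Function('L')(t) = Rational(-1, 206) (Function('L')(t) = Pow(-206, -1) = Rational(-1, 206))
Function('z')(q) = Pow(q, 2)
Add(Function('L')(55), Function('z')(Function('w')(8))) = Add(Rational(-1, 206), Pow(8, 2)) = Add(Rational(-1, 206), 64) = Rational(13183, 206)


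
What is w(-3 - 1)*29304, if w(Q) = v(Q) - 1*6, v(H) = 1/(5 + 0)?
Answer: -849816/5 ≈ -1.6996e+5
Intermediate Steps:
v(H) = 1/5
w(Q) = -29/5 (w(Q) = 1/5 - 1*6 = 1/5 - 6 = -29/5)
w(-3 - 1)*29304 = -29/5*29304 = -849816/5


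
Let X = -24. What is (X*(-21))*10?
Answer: 5040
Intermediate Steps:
(X*(-21))*10 = -24*(-21)*10 = 504*10 = 5040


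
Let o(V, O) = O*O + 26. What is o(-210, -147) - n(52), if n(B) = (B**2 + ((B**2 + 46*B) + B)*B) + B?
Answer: -248817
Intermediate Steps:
o(V, O) = 26 + O**2 (o(V, O) = O**2 + 26 = 26 + O**2)
n(B) = B + B**2 + B*(B**2 + 47*B) (n(B) = (B**2 + (B**2 + 47*B)*B) + B = (B**2 + B*(B**2 + 47*B)) + B = B + B**2 + B*(B**2 + 47*B))
o(-210, -147) - n(52) = (26 + (-147)**2) - 52*(1 + 52**2 + 48*52) = (26 + 21609) - 52*(1 + 2704 + 2496) = 21635 - 52*5201 = 21635 - 1*270452 = 21635 - 270452 = -248817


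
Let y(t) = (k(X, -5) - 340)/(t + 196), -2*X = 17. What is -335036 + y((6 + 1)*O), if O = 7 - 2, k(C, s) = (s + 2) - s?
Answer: -77393654/231 ≈ -3.3504e+5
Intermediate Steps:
X = -17/2 (X = -½*17 = -17/2 ≈ -8.5000)
k(C, s) = 2 (k(C, s) = (2 + s) - s = 2)
O = 5
y(t) = -338/(196 + t) (y(t) = (2 - 340)/(t + 196) = -338/(196 + t))
-335036 + y((6 + 1)*O) = -335036 - 338/(196 + (6 + 1)*5) = -335036 - 338/(196 + 7*5) = -335036 - 338/(196 + 35) = -335036 - 338/231 = -77393654/231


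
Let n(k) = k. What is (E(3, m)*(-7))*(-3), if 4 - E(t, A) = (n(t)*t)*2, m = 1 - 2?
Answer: -294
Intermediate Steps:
m = -1
E(t, A) = 4 - 2*t² (E(t, A) = 4 - t*t*2 = 4 - t²*2 = 4 - 2*t²)
(E(3, m)*(-7))*(-3) = ((4 - 2*3²)*(-7))*(-3) = ((4 - 2*9)*(-7))*(-3) = ((4 - 18)*(-7))*(-3) = -14*(-7)*(-3) = 98*(-3) = -294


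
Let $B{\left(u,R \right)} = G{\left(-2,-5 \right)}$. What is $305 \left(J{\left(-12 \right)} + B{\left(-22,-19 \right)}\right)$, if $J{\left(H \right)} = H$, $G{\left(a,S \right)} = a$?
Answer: $-4270$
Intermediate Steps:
$B{\left(u,R \right)} = -2$
$305 \left(J{\left(-12 \right)} + B{\left(-22,-19 \right)}\right) = 305 \left(-12 - 2\right) = 305 \left(-14\right) = -4270$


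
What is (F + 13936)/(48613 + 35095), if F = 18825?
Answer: 32761/83708 ≈ 0.39137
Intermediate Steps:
(F + 13936)/(48613 + 35095) = (18825 + 13936)/(48613 + 35095) = 32761/83708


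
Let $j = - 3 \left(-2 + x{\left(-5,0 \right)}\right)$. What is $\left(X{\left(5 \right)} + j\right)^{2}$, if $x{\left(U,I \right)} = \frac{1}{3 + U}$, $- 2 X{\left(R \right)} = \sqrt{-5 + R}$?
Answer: $\frac{225}{4} \approx 56.25$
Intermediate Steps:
$X{\left(R \right)} = - \frac{\sqrt{-5 + R}}{2}$
$j = \frac{15}{2}$ ($j = - 3 \left(-2 + \frac{1}{3 - 5}\right) = - 3 \left(-2 + \frac{1}{-2}\right) = - 3 \left(-2 - \frac{1}{2}\right) = \left(-3\right) \left(- \frac{5}{2}\right) = \frac{15}{2} \approx 7.5$)
$\left(X{\left(5 \right)} + j\right)^{2} = \left(- \frac{\sqrt{-5 + 5}}{2} + \frac{15}{2}\right)^{2} = \left(- \frac{\sqrt{0}}{2} + \frac{15}{2}\right)^{2} = \left(\left(- \frac{1}{2}\right) 0 + \frac{15}{2}\right)^{2} = \left(0 + \frac{15}{2}\right)^{2} = \left(\frac{15}{2}\right)^{2} = \frac{225}{4}$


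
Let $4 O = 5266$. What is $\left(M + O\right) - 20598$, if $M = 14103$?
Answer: $- \frac{10357}{2} \approx -5178.5$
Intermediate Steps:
$O = \frac{2633}{2}$ ($O = \frac{1}{4} \cdot 5266 = \frac{2633}{2} \approx 1316.5$)
$\left(M + O\right) - 20598 = \left(14103 + \frac{2633}{2}\right) - 20598 = \frac{30839}{2} - 20598 = - \frac{10357}{2}$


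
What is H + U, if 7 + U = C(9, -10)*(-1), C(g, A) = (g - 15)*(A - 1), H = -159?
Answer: -232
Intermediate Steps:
C(g, A) = (-1 + A)*(-15 + g) (C(g, A) = (-15 + g)*(-1 + A) = (-1 + A)*(-15 + g))
U = -73 (U = -7 + (15 - 1*9 - 15*(-10) - 10*9)*(-1) = -7 + (15 - 9 + 150 - 90)*(-1) = -7 + 66*(-1) = -7 - 66 = -73)
H + U = -159 - 73 = -232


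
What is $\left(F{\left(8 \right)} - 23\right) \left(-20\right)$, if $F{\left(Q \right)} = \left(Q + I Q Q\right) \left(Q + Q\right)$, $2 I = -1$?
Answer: $8140$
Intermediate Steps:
$I = - \frac{1}{2}$ ($I = \frac{1}{2} \left(-1\right) = - \frac{1}{2} \approx -0.5$)
$F{\left(Q \right)} = 2 Q \left(Q - \frac{Q^{2}}{2}\right)$ ($F{\left(Q \right)} = \left(Q + - \frac{Q}{2} Q\right) \left(Q + Q\right) = \left(Q - \frac{Q^{2}}{2}\right) 2 Q = 2 Q \left(Q - \frac{Q^{2}}{2}\right)$)
$\left(F{\left(8 \right)} - 23\right) \left(-20\right) = \left(8^{2} \left(2 - 8\right) - 23\right) \left(-20\right) = \left(64 \left(2 - 8\right) - 23\right) \left(-20\right) = \left(64 \left(-6\right) - 23\right) \left(-20\right) = \left(-384 - 23\right) \left(-20\right) = \left(-407\right) \left(-20\right) = 8140$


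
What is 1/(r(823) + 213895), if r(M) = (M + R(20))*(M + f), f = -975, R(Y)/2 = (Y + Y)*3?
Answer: 1/52319 ≈ 1.9114e-5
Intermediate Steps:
R(Y) = 12*Y (R(Y) = 2*((Y + Y)*3) = 2*((2*Y)*3) = 2*(6*Y) = 12*Y)
r(M) = (-975 + M)*(240 + M) (r(M) = (M + 12*20)*(M - 975) = (M + 240)*(-975 + M) = (240 + M)*(-975 + M) = (-975 + M)*(240 + M))
1/(r(823) + 213895) = 1/((-234000 + 823² - 735*823) + 213895) = 1/((-234000 + 677329 - 604905) + 213895) = 1/(-161576 + 213895) = 1/52319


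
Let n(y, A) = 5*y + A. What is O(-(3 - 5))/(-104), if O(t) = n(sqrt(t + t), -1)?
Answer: -9/104 ≈ -0.086538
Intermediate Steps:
n(y, A) = A + 5*y
O(t) = -1 + 5*sqrt(2)*sqrt(t) (O(t) = -1 + 5*sqrt(t + t) = -1 + 5*sqrt(2*t) = -1 + 5*(sqrt(2)*sqrt(t)) = -1 + 5*sqrt(2)*sqrt(t))
O(-(3 - 5))/(-104) = (-1 + 5*sqrt(2)*sqrt(-(3 - 5)))/(-104) = (-1 + 5*sqrt(2)*sqrt(-1*(-2)))*(-1/104) = (-1 + 5*sqrt(2)*sqrt(2))*(-1/104) = (-1 + 10)*(-1/104) = 9*(-1/104) = -9/104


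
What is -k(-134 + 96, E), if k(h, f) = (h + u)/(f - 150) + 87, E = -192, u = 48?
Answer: -14872/171 ≈ -86.971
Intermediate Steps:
k(h, f) = 87 + (48 + h)/(-150 + f) (k(h, f) = (h + 48)/(f - 150) + 87 = (48 + h)/(-150 + f) + 87 = 87 + (48 + h)/(-150 + f))
-k(-134 + 96, E) = -(-13002 + (-134 + 96) + 87*(-192))/(-150 - 192) = -(-13002 - 38 - 16704)/(-342) = -(-1)*(-29744)/342 = -1*14872/171 = -14872/171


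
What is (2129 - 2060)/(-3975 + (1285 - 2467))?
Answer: -23/1719 ≈ -0.013380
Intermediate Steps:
(2129 - 2060)/(-3975 + (1285 - 2467)) = 69/(-3975 - 1182) = 69/(-5157) = 69*(-1/5157) = -23/1719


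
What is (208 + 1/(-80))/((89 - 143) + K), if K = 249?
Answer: 16639/15600 ≈ 1.0666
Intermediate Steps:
(208 + 1/(-80))/((89 - 143) + K) = (208 + 1/(-80))/((89 - 143) + 249) = (208 - 1/80)/(-54 + 249) = (16639/80)/195 = (16639/80)*(1/195) = 16639/15600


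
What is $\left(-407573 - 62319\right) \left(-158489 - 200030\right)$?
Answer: $168465209948$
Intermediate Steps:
$\left(-407573 - 62319\right) \left(-158489 - 200030\right) = \left(-469892\right) \left(-358519\right) = 168465209948$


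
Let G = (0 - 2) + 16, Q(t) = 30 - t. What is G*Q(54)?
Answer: -336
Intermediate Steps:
G = 14 (G = -2 + 16 = 14)
G*Q(54) = 14*(30 - 1*54) = 14*(30 - 54) = 14*(-24) = -336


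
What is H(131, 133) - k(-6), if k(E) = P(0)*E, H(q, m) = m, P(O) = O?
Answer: 133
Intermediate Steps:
k(E) = 0 (k(E) = 0*E = 0)
H(131, 133) - k(-6) = 133 - 1*0 = 133 + 0 = 133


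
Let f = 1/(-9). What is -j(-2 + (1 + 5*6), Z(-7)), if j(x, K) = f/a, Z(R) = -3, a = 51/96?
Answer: 32/153 ≈ 0.20915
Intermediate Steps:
a = 17/32 (a = 51*(1/96) = 17/32 ≈ 0.53125)
f = -1/9 ≈ -0.11111
j(x, K) = -32/153 (j(x, K) = -1/(9*17/32) = -1/9*32/17 = -32/153)
-j(-2 + (1 + 5*6), Z(-7)) = -1*(-32/153) = 32/153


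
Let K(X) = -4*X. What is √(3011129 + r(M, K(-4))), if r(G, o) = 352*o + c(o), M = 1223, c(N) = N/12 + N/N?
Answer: √27150870/3 ≈ 1736.9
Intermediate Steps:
c(N) = 1 + N/12 (c(N) = N*(1/12) + 1 = N/12 + 1 = 1 + N/12)
r(G, o) = 1 + 4225*o/12 (r(G, o) = 352*o + (1 + o/12) = 1 + 4225*o/12)
√(3011129 + r(M, K(-4))) = √(3011129 + (1 + 4225*(-4*(-4))/12)) = √(3011129 + (1 + (4225/12)*16)) = √(3011129 + (1 + 16900/3)) = √(3011129 + 16903/3) = √(9050290/3) = √27150870/3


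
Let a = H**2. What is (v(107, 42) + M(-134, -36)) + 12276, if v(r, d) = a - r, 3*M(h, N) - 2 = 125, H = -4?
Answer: 36682/3 ≈ 12227.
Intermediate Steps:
M(h, N) = 127/3 (M(h, N) = 2/3 + (1/3)*125 = 2/3 + 125/3 = 127/3)
a = 16 (a = (-4)**2 = 16)
v(r, d) = 16 - r
(v(107, 42) + M(-134, -36)) + 12276 = ((16 - 1*107) + 127/3) + 12276 = ((16 - 107) + 127/3) + 12276 = (-91 + 127/3) + 12276 = -146/3 + 12276 = 36682/3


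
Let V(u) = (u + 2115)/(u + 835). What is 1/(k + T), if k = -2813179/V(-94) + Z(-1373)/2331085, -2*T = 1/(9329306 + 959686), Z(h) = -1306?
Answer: -96945409291765440/99994591379606041776929 ≈ -9.6951e-7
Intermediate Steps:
T = -1/20577984 (T = -1/(2*(9329306 + 959686)) = -1/2/10288992 = -1/2*1/10288992 = -1/20577984 ≈ -4.8596e-8)
V(u) = (2115 + u)/(835 + u)
k = -4859299695227741/4711122785 (k = -2813179*(835 - 94)/(2115 - 94) - 1306/2331085 = -2813179/(2021/741) - 1306*1/2331085 = -2813179/((1/741)*2021) - 1306/2331085 = -2813179/2021/741 - 1306/2331085 = -2813179*741/2021 - 1306/2331085 = -2084565639/2021 - 1306/2331085 = -4859299695227741/4711122785 ≈ -1.0315e+6)
1/(k + T) = 1/(-4859299695227741/4711122785 - 1/20577984) = 1/(-99994591379606041776929/96945409291765440) = -96945409291765440/99994591379606041776929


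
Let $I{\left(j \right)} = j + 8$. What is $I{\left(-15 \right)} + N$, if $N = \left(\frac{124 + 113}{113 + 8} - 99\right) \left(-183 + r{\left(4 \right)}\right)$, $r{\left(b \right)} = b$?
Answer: $\frac{2100971}{121} \approx 17363.0$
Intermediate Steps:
$I{\left(j \right)} = 8 + j$
$N = \frac{2101818}{121}$ ($N = \left(\frac{124 + 113}{113 + 8} - 99\right) \left(-183 + 4\right) = \left(\frac{237}{121} - 99\right) \left(-179\right) = \left(- \frac{11742}{121}\right) \left(-179\right) = \frac{2101818}{121} \approx 17370.0$)
$I{\left(-15 \right)} + N = \left(8 - 15\right) + \frac{2101818}{121} = -7 + \frac{2101818}{121} = \frac{2100971}{121}$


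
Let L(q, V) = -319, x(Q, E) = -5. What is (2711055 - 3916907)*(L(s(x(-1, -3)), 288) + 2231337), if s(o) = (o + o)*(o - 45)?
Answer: -2690277517336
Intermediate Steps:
s(o) = 2*o*(-45 + o) (s(o) = (2*o)*(-45 + o) = 2*o*(-45 + o))
(2711055 - 3916907)*(L(s(x(-1, -3)), 288) + 2231337) = (2711055 - 3916907)*(-319 + 2231337) = -1205852*2231018 = -2690277517336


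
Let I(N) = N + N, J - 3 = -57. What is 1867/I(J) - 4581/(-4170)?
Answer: -1215107/75060 ≈ -16.188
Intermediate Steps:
J = -54 (J = 3 - 57 = -54)
I(N) = 2*N
1867/I(J) - 4581/(-4170) = 1867/((2*(-54))) - 4581/(-4170) = 1867/(-108) - 4581*(-1/4170) = 1867*(-1/108) + 1527/1390 = -1867/108 + 1527/1390 = -1215107/75060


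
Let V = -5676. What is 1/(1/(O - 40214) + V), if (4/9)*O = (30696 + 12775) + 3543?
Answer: -131135/744322258 ≈ -0.00017618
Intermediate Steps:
O = 211563/2 (O = 9*((30696 + 12775) + 3543)/4 = 9*(43471 + 3543)/4 = (9/4)*47014 = 211563/2 ≈ 1.0578e+5)
1/(1/(O - 40214) + V) = 1/(1/(211563/2 - 40214) - 5676) = 1/(1/(131135/2) - 5676) = 1/(2/131135 - 5676) = 1/(-744322258/131135) = -131135/744322258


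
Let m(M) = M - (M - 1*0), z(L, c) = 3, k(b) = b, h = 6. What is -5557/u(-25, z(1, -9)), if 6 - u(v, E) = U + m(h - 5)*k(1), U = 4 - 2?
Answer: -5557/4 ≈ -1389.3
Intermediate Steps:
m(M) = 0 (m(M) = M - (M + 0) = M - M = 0)
U = 2
u(v, E) = 4 (u(v, E) = 6 - (2 + 0*1) = 6 - (2 + 0) = 6 - 1*2 = 6 - 2 = 4)
-5557/u(-25, z(1, -9)) = -5557/4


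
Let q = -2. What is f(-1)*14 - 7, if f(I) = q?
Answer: -35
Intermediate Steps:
f(I) = -2
f(-1)*14 - 7 = -2*14 - 7 = -28 - 7 = -35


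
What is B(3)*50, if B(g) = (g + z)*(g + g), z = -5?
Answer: -600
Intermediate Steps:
B(g) = 2*g*(-5 + g) (B(g) = (g - 5)*(g + g) = (-5 + g)*(2*g) = 2*g*(-5 + g))
B(3)*50 = (2*3*(-5 + 3))*50 = (2*3*(-2))*50 = -12*50 = -600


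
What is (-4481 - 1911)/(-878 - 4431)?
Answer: 6392/5309 ≈ 1.2040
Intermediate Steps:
(-4481 - 1911)/(-878 - 4431) = -6392/(-5309) = -6392*(-1/5309) = 6392/5309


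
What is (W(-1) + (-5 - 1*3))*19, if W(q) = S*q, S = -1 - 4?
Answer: -57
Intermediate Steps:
S = -5
W(q) = -5*q
(W(-1) + (-5 - 1*3))*19 = (-5*(-1) + (-5 - 1*3))*19 = (5 + (-5 - 3))*19 = (5 - 8)*19 = -3*19 = -57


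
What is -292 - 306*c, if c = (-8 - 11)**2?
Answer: -110758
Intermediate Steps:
c = 361 (c = (-19)**2 = 361)
-292 - 306*c = -292 - 306*361 = -292 - 110466 = -110758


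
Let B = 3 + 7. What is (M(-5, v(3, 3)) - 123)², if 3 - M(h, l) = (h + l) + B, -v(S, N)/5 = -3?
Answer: 19600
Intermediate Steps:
B = 10
v(S, N) = 15 (v(S, N) = -5*(-3) = 15)
M(h, l) = -7 - h - l (M(h, l) = 3 - ((h + l) + 10) = 3 - (10 + h + l) = 3 + (-10 - h - l) = -7 - h - l)
(M(-5, v(3, 3)) - 123)² = ((-7 - 1*(-5) - 1*15) - 123)² = ((-7 + 5 - 15) - 123)² = (-17 - 123)² = (-140)² = 19600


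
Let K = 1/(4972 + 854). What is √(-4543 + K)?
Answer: 97*I*√16388538/5826 ≈ 67.402*I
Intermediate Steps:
K = 1/5826 ≈ 0.00017164
√(-4543 + K) = √(-4543 + 1/5826) = √(-26467517/5826) = 97*I*√16388538/5826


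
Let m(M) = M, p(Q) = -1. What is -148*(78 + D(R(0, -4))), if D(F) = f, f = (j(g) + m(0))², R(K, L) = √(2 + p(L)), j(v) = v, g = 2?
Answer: -12136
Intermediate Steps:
R(K, L) = 1 (R(K, L) = √(2 - 1) = √1 = 1)
f = 4 (f = (2 + 0)² = 2² = 4)
D(F) = 4
-148*(78 + D(R(0, -4))) = -148*(78 + 4) = -148*82 = -12136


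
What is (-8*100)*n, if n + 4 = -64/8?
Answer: 9600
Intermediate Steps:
n = -12 (n = -4 - 64/8 = -4 - 64*1/8 = -4 - 8 = -12)
(-8*100)*n = -8*100*(-12) = -800*(-12) = 9600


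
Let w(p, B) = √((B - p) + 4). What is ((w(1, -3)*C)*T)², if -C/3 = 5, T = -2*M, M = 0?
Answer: 0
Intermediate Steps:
w(p, B) = √(4 + B - p)
T = 0 (T = -2*0 = 0)
C = -15 (C = -3*5 = -15)
((w(1, -3)*C)*T)² = ((√(4 - 3 - 1*1)*(-15))*0)² = ((√(4 - 3 - 1)*(-15))*0)² = ((√0*(-15))*0)² = ((0*(-15))*0)² = (0*0)² = 0² = 0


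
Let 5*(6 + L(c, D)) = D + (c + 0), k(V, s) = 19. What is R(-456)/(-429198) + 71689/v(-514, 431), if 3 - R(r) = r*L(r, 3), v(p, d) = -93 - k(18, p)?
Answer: -3662362167/5722640 ≈ -639.98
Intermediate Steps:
L(c, D) = -6 + D/5 + c/5 (L(c, D) = -6 + (D + (c + 0))/5 = -6 + (D + c)/5 = -6 + (D/5 + c/5) = -6 + D/5 + c/5)
v(p, d) = -112 (v(p, d) = -93 - 1*19 = -93 - 19 = -112)
R(r) = 3 - r*(-27/5 + r/5) (R(r) = 3 - r*(-6 + (⅕)*3 + r/5) = 3 - r*(-6 + ⅗ + r/5) = 3 - r*(-27/5 + r/5))
R(-456)/(-429198) + 71689/v(-514, 431) = (3 - ⅕*(-456)*(-27 - 456))/(-429198) + 71689/(-112) = (3 - ⅕*(-456)*(-483))*(-1/429198) + 71689*(-1/112) = (3 - 220248/5)*(-1/429198) - 71689/112 = -220233/5*(-1/429198) - 71689/112 = 73411/715330 - 71689/112 = -3662362167/5722640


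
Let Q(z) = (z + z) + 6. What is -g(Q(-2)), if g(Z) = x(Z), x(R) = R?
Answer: -2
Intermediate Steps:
Q(z) = 6 + 2*z (Q(z) = 2*z + 6 = 6 + 2*z)
g(Z) = Z
-g(Q(-2)) = -(6 + 2*(-2)) = -(6 - 4) = -1*2 = -2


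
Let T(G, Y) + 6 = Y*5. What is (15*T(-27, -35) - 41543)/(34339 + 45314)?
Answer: -44258/79653 ≈ -0.55564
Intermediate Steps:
T(G, Y) = -6 + 5*Y (T(G, Y) = -6 + Y*5 = -6 + 5*Y)
(15*T(-27, -35) - 41543)/(34339 + 45314) = (15*(-6 + 5*(-35)) - 41543)/(34339 + 45314) = (15*(-6 - 175) - 41543)/79653 = (15*(-181) - 41543)*(1/79653) = (-2715 - 41543)*(1/79653) = -44258*1/79653 = -44258/79653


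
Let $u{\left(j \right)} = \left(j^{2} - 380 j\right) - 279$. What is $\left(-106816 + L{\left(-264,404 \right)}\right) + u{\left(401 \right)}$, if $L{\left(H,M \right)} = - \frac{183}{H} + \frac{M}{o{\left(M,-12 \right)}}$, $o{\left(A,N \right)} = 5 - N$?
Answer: $- \frac{147579715}{1496} \approx -98650.0$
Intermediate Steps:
$L{\left(H,M \right)} = - \frac{183}{H} + \frac{M}{17}$ ($L{\left(H,M \right)} = - \frac{183}{H} + \frac{M}{5 - -12} = - \frac{183}{H} + \frac{M}{5 + 12} = - \frac{183}{H} + \frac{M}{17}$)
$u{\left(j \right)} = -279 + j^{2} - 380 j$
$\left(-106816 + L{\left(-264,404 \right)}\right) + u{\left(401 \right)} = \left(-106816 + \left(- \frac{183}{-264} + \frac{1}{17} \cdot 404\right)\right) - \left(152659 - 160801\right) = \left(-106816 + \left(\left(-183\right) \left(- \frac{1}{264}\right) + \frac{404}{17}\right)\right) - -8142 = \left(-106816 + \left(\frac{61}{88} + \frac{404}{17}\right)\right) + 8142 = \left(-106816 + \frac{36589}{1496}\right) + 8142 = - \frac{159760147}{1496} + 8142 = - \frac{147579715}{1496}$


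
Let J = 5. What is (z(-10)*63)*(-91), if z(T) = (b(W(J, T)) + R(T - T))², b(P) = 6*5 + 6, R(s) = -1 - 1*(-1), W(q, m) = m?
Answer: -7429968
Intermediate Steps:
R(s) = 0 (R(s) = -1 + 1 = 0)
b(P) = 36 (b(P) = 30 + 6 = 36)
z(T) = 1296 (z(T) = (36 + 0)² = 36² = 1296)
(z(-10)*63)*(-91) = (1296*63)*(-91) = 81648*(-91) = -7429968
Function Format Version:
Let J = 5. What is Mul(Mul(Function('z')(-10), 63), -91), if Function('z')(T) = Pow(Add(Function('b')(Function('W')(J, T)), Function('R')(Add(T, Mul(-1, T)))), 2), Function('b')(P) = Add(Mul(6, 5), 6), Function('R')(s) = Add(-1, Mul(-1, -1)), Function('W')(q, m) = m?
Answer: -7429968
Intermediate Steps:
Function('R')(s) = 0 (Function('R')(s) = Add(-1, 1) = 0)
Function('b')(P) = 36 (Function('b')(P) = Add(30, 6) = 36)
Function('z')(T) = 1296 (Function('z')(T) = Pow(Add(36, 0), 2) = Pow(36, 2) = 1296)
Mul(Mul(Function('z')(-10), 63), -91) = Mul(Mul(1296, 63), -91) = Mul(81648, -91) = -7429968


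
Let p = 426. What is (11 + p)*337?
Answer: 147269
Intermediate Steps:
(11 + p)*337 = (11 + 426)*337 = 437*337 = 147269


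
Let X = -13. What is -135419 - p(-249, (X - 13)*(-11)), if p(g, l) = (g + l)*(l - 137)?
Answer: -140932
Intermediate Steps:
p(g, l) = (-137 + l)*(g + l) (p(g, l) = (g + l)*(-137 + l) = (-137 + l)*(g + l))
-135419 - p(-249, (X - 13)*(-11)) = -135419 - (((-13 - 13)*(-11))² - 137*(-249) - 137*(-13 - 13)*(-11) - 249*(-13 - 13)*(-11)) = -135419 - ((-26*(-11))² + 34113 - (-3562)*(-11) - (-6474)*(-11)) = -135419 - (286² + 34113 - 137*286 - 249*286) = -135419 - (81796 + 34113 - 39182 - 71214) = -135419 - 1*5513 = -135419 - 5513 = -140932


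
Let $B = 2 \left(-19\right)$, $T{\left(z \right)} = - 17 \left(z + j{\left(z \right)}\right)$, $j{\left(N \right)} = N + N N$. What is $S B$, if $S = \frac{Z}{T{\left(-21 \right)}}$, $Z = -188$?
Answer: $- \frac{376}{357} \approx -1.0532$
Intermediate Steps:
$j{\left(N \right)} = N + N^{2}$
$T{\left(z \right)} = - 17 z - 17 z \left(1 + z\right)$ ($T{\left(z \right)} = - 17 \left(z + z \left(1 + z\right)\right) = - 17 z - 17 z \left(1 + z\right)$)
$S = \frac{188}{6783}$ ($S = - \frac{188}{17 \left(-21\right) \left(-2 - -21\right)} = - \frac{188}{17 \left(-21\right) \left(-2 + 21\right)} = - \frac{188}{17 \left(-21\right) 19} = - \frac{188}{-6783} = \left(-188\right) \left(- \frac{1}{6783}\right) = \frac{188}{6783} \approx 0.027716$)
$B = -38$
$S B = \frac{188}{6783} \left(-38\right) = - \frac{376}{357}$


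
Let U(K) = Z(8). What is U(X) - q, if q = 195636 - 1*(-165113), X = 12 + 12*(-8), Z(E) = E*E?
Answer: -360685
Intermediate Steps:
Z(E) = E²
X = -84 (X = 12 - 96 = -84)
U(K) = 64 (U(K) = 8² = 64)
q = 360749 (q = 195636 + 165113 = 360749)
U(X) - q = 64 - 1*360749 = 64 - 360749 = -360685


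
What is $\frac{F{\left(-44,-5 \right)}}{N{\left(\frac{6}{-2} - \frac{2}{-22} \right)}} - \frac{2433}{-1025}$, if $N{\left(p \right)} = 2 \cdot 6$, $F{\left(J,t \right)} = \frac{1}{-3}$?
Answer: $\frac{86563}{36900} \approx 2.3459$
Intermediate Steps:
$F{\left(J,t \right)} = - \frac{1}{3}$
$N{\left(p \right)} = 12$
$\frac{F{\left(-44,-5 \right)}}{N{\left(\frac{6}{-2} - \frac{2}{-22} \right)}} - \frac{2433}{-1025} = - \frac{1}{3 \cdot 12} - \frac{2433}{-1025} = \left(- \frac{1}{3}\right) \frac{1}{12} - - \frac{2433}{1025} = - \frac{1}{36} + \frac{2433}{1025} = \frac{86563}{36900}$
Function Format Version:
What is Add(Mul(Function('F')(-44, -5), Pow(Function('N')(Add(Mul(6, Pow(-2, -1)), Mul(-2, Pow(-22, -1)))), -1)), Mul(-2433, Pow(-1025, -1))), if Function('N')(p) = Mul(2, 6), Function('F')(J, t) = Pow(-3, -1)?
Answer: Rational(86563, 36900) ≈ 2.3459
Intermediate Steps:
Function('F')(J, t) = Rational(-1, 3)
Function('N')(p) = 12
Add(Mul(Function('F')(-44, -5), Pow(Function('N')(Add(Mul(6, Pow(-2, -1)), Mul(-2, Pow(-22, -1)))), -1)), Mul(-2433, Pow(-1025, -1))) = Add(Mul(Rational(-1, 3), Pow(12, -1)), Mul(-2433, Pow(-1025, -1))) = Add(Mul(Rational(-1, 3), Rational(1, 12)), Mul(-2433, Rational(-1, 1025))) = Add(Rational(-1, 36), Rational(2433, 1025)) = Rational(86563, 36900)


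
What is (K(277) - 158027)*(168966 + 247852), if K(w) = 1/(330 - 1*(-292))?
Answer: -20485102696337/311 ≈ -6.5869e+10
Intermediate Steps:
K(w) = 1/622 (K(w) = 1/(330 + 292) = 1/622)
(K(277) - 158027)*(168966 + 247852) = (1/622 - 158027)*(168966 + 247852) = -98292793/622*416818 = -20485102696337/311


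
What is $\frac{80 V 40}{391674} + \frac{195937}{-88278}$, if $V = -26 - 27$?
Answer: $- \frac{5095298741}{1920899854} \approx -2.6526$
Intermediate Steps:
$V = -53$ ($V = -26 - 27 = -53$)
$\frac{80 V 40}{391674} + \frac{195937}{-88278} = \frac{80 \left(-53\right) 40}{391674} + \frac{195937}{-88278} = \left(-4240\right) 40 \cdot \frac{1}{391674} + 195937 \left(- \frac{1}{88278}\right) = \left(-169600\right) \frac{1}{391674} - \frac{195937}{88278} = - \frac{84800}{195837} - \frac{195937}{88278} = - \frac{5095298741}{1920899854}$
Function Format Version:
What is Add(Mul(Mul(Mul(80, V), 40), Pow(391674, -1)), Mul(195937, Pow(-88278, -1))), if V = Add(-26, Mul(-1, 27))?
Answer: Rational(-5095298741, 1920899854) ≈ -2.6526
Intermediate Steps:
V = -53 (V = Add(-26, -27) = -53)
Add(Mul(Mul(Mul(80, V), 40), Pow(391674, -1)), Mul(195937, Pow(-88278, -1))) = Add(Mul(Mul(Mul(80, -53), 40), Pow(391674, -1)), Mul(195937, Pow(-88278, -1))) = Add(Mul(Mul(-4240, 40), Rational(1, 391674)), Mul(195937, Rational(-1, 88278))) = Add(Mul(-169600, Rational(1, 391674)), Rational(-195937, 88278)) = Add(Rational(-84800, 195837), Rational(-195937, 88278)) = Rational(-5095298741, 1920899854)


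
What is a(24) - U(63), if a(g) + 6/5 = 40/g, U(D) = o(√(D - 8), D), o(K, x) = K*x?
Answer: 7/15 - 63*√55 ≈ -466.75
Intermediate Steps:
U(D) = D*√(-8 + D) (U(D) = √(D - 8)*D = √(-8 + D)*D = D*√(-8 + D))
a(g) = -6/5 + 40/g
a(24) - U(63) = (-6/5 + 40/24) - 63*√(-8 + 63) = (-6/5 + 40*(1/24)) - 63*√55 = (-6/5 + 5/3) - 63*√55 = 7/15 - 63*√55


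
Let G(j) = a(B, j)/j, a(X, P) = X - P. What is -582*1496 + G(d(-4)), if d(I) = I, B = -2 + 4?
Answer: -1741347/2 ≈ -8.7067e+5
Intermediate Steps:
B = 2
G(j) = (2 - j)/j
-582*1496 + G(d(-4)) = -582*1496 + (2 - 1*(-4))/(-4) = -870672 - (2 + 4)/4 = -870672 - 1/4*6 = -870672 - 3/2 = -1741347/2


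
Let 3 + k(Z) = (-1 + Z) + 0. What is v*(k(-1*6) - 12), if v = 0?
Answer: 0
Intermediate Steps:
k(Z) = -4 + Z (k(Z) = -3 + ((-1 + Z) + 0) = -3 + (-1 + Z) = -4 + Z)
v*(k(-1*6) - 12) = 0*((-4 - 1*6) - 12) = 0*((-4 - 6) - 12) = 0*(-10 - 12) = 0*(-22) = 0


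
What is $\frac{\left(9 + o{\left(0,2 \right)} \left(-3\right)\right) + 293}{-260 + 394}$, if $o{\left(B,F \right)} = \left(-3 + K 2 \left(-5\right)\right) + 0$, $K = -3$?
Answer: $\frac{221}{134} \approx 1.6493$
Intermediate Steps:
$o{\left(B,F \right)} = 27$ ($o{\left(B,F \right)} = \left(-3 + \left(-3\right) 2 \left(-5\right)\right) + 0 = \left(-3 - -30\right) + 0 = \left(-3 + 30\right) + 0 = 27 + 0 = 27$)
$\frac{\left(9 + o{\left(0,2 \right)} \left(-3\right)\right) + 293}{-260 + 394} = \frac{\left(9 + 27 \left(-3\right)\right) + 293}{-260 + 394} = \frac{\left(9 - 81\right) + 293}{134} = \left(-72 + 293\right) \frac{1}{134} = 221 \cdot \frac{1}{134} = \frac{221}{134}$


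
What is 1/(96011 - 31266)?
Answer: 1/64745 ≈ 1.5445e-5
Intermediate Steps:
1/(96011 - 31266) = 1/64745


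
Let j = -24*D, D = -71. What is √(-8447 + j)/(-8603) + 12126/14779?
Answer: 12126/14779 - I*√6743/8603 ≈ 0.82049 - 0.009545*I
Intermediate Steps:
j = 1704 (j = -24*(-71) = 1704)
√(-8447 + j)/(-8603) + 12126/14779 = √(-8447 + 1704)/(-8603) + 12126/14779 = √(-6743)*(-1/8603) + 12126*(1/14779) = (I*√6743)*(-1/8603) + 12126/14779 = -I*√6743/8603 + 12126/14779 = 12126/14779 - I*√6743/8603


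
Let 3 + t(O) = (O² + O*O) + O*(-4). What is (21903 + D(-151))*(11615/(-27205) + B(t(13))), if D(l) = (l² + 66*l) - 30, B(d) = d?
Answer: 53362855840/5441 ≈ 9.8076e+6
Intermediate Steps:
t(O) = -3 - 4*O + 2*O² (t(O) = -3 + ((O² + O*O) + O*(-4)) = -3 + ((O² + O²) - 4*O) = -3 + (2*O² - 4*O) = -3 + (-4*O + 2*O²) = -3 - 4*O + 2*O²)
D(l) = -30 + l² + 66*l
(21903 + D(-151))*(11615/(-27205) + B(t(13))) = (21903 + (-30 + (-151)² + 66*(-151)))*(11615/(-27205) + (-3 - 4*13 + 2*13²)) = (21903 + (-30 + 22801 - 9966))*(11615*(-1/27205) + (-3 - 52 + 2*169)) = (21903 + 12805)*(-2323/5441 + (-3 - 52 + 338)) = 34708*(-2323/5441 + 283) = 34708*(1537480/5441) = 53362855840/5441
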